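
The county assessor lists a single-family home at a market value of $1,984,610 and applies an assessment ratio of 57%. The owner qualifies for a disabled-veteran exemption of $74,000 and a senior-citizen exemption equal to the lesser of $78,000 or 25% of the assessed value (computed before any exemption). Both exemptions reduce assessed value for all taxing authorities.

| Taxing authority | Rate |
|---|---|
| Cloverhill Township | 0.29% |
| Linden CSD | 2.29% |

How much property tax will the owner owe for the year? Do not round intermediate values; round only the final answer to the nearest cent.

$25,264.07

Assessed value = $1,984,610 × 0.57 = $1,131,227.7
Senior-citizen exemption = min($78,000, 25% × $1,131,227.7) = min($78,000, $282,806.925) = $78,000 (dollar cap binds)
Taxable value = $1,131,227.7 − $74,000 − $78,000 = $979,227.7
Cloverhill Township: $979,227.7 × 0.0029 = $2,839.76033
Linden CSD: $979,227.7 × 0.0229 = $22,424.31433
Total = $25,264.07466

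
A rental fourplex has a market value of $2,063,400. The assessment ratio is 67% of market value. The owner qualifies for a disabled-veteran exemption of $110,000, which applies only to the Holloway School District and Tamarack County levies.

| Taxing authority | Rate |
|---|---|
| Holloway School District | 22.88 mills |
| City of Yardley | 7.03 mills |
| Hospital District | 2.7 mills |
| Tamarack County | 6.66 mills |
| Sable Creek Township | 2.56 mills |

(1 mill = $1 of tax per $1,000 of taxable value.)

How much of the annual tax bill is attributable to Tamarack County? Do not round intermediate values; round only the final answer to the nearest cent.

$8,474.70

Assessed value = $2,063,400 × 0.67 = $1,382,478
Tamarack County taxable value = $1,382,478 − $110,000 = $1,272,478
Tamarack County levy = $1,272,478 × 0.00666 = $8,474.70348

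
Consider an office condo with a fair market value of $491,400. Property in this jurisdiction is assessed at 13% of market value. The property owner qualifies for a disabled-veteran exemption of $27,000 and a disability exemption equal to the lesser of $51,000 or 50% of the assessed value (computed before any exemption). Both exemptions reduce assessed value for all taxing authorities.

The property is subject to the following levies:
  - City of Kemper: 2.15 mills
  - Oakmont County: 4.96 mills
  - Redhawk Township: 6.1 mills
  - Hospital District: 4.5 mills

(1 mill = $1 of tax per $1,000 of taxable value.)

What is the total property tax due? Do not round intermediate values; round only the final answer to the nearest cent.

$87.51

Assessed value = $491,400 × 0.13 = $63,882
Disability exemption = min($51,000, 50% × $63,882) = min($51,000, $31,941) = $31,941 (percentage binds)
Taxable value = $63,882 − $27,000 − $31,941 = $4,941
City of Kemper: $4,941 × 0.00215 = $10.62315
Oakmont County: $4,941 × 0.00496 = $24.50736
Redhawk Township: $4,941 × 0.0061 = $30.1401
Hospital District: $4,941 × 0.0045 = $22.2345
Total = $87.50511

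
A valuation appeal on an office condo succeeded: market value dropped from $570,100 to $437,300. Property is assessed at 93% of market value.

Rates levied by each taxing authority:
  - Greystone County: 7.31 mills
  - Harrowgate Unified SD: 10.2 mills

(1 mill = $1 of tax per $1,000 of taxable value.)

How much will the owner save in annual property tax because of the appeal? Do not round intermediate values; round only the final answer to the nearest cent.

$2,162.56

Old assessed value = $570,100 × 0.93 = $530,193
New assessed value = $437,300 × 0.93 = $406,689
Combined rate = 0.00731 + 0.0102 = 0.01751
Old tax = $530,193 × 0.01751 = $9,283.67943
New tax = $406,689 × 0.01751 = $7,121.12439
Reduction = $9,283.67943 − $7,121.12439 = $2,162.55504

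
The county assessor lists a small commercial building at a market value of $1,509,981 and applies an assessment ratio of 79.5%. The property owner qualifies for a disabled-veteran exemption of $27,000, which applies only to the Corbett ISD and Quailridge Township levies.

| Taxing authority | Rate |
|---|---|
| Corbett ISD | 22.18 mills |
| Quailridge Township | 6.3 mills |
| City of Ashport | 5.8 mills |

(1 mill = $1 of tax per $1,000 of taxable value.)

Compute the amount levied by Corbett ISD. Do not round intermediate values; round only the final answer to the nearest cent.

Assessed value = $1,509,981 × 0.795 = $1,200,434.895
Corbett ISD taxable value = $1,200,434.895 − $27,000 = $1,173,434.895
Corbett ISD levy = $1,173,434.895 × 0.02218 = $26,026.7859711

$26,026.79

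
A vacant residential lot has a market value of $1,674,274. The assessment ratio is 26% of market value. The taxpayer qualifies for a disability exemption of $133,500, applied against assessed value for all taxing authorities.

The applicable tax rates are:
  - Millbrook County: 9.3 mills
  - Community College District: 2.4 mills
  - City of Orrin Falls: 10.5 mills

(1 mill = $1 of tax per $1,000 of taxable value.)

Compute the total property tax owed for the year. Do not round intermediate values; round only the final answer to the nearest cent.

Assessed value = $1,674,274 × 0.26 = $435,311.24
Taxable value = $435,311.24 − $133,500 = $301,811.24
Millbrook County: $301,811.24 × 0.0093 = $2,806.844532
Community College District: $301,811.24 × 0.0024 = $724.346976
City of Orrin Falls: $301,811.24 × 0.0105 = $3,169.01802
Total = $2,806.844532 + $724.346976 + $3,169.01802 = $6,700.209528

$6,700.21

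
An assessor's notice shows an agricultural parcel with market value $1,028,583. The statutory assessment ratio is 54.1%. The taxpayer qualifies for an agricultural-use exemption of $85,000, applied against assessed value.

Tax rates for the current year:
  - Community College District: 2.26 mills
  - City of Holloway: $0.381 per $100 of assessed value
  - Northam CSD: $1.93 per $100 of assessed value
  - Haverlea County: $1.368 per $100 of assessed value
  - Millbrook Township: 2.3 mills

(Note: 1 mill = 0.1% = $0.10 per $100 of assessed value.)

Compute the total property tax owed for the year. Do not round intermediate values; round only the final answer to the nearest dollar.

Assessed value = $1,028,583 × 0.541 = $556,463.403
Taxable value = $556,463.403 − $85,000 = $471,463.403
Community College District: $471,463.403 × 0.00226 = $1,065.50729078
City of Holloway: $471,463.403 × 0.00381 = $1,796.27556543
Northam CSD: $471,463.403 × 0.0193 = $9,099.2436779
Haverlea County: $471,463.403 × 0.01368 = $6,449.61935304
Millbrook Township: $471,463.403 × 0.0023 = $1,084.3658269
Total = $19,495.01171405

$19,495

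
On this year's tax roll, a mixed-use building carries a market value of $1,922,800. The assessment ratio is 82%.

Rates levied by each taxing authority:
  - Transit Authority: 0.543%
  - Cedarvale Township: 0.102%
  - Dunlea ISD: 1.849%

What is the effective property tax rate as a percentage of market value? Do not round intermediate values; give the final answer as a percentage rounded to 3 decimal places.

2.045%

Assessed value = $1,922,800 × 0.82 = $1,576,696
Transit Authority: $1,576,696 × 0.00543 = $8,561.45928
Cedarvale Township: $1,576,696 × 0.00102 = $1,608.22992
Dunlea ISD: $1,576,696 × 0.01849 = $29,153.10904
Total tax = $39,322.79824
Effective rate = $39,322.79824 ÷ $1,922,800 = 2.045% of market value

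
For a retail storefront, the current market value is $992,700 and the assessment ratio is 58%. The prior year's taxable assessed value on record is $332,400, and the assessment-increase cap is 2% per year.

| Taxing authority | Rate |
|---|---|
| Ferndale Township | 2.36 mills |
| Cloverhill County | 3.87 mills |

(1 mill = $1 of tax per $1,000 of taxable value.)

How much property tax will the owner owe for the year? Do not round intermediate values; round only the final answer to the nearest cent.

Uncapped assessed value = $992,700 × 0.58 = $575,766
Cap limit = $332,400 × 1.02 = $339,048
Taxable assessed value = min($575,766, $339,048) = $339,048 (cap binds)
Ferndale Township: $339,048 × 0.00236 = $800.15328
Cloverhill County: $339,048 × 0.00387 = $1,312.11576
Total = $2,112.26904

$2,112.27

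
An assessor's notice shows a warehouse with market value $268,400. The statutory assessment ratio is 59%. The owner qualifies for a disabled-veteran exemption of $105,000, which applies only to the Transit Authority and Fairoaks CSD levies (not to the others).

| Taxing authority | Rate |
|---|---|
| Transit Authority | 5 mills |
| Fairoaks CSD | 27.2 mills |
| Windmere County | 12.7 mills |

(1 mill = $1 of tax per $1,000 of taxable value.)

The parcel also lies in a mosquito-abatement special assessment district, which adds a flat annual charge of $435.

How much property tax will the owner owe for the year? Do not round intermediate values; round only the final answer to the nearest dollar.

Assessed value = $268,400 × 0.59 = $158,356
Transit Authority: ($158,356 − $105,000) × 0.005 = $53,356 × 0.005 = $266.78
Fairoaks CSD: ($158,356 − $105,000) × 0.0272 = $53,356 × 0.0272 = $1,451.2832
Windmere County: $158,356 × 0.0127 = $2,011.1212
Levies subtotal = $3,729.1844
Total = $3,729.1844 + $435 = $4,164.1844

$4,164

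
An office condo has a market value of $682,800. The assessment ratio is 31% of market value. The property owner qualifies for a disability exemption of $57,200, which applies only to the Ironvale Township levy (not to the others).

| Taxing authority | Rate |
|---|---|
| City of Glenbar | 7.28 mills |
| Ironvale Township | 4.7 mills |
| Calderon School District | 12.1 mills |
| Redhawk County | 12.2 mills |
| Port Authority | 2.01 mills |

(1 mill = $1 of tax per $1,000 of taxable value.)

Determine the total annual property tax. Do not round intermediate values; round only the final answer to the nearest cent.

$7,835.93

Assessed value = $682,800 × 0.31 = $211,668
City of Glenbar: $211,668 × 0.00728 = $1,540.94304
Ironvale Township: ($211,668 − $57,200) × 0.0047 = $154,468 × 0.0047 = $725.9996
Calderon School District: $211,668 × 0.0121 = $2,561.1828
Redhawk County: $211,668 × 0.0122 = $2,582.3496
Port Authority: $211,668 × 0.00201 = $425.45268
Total = $7,835.92772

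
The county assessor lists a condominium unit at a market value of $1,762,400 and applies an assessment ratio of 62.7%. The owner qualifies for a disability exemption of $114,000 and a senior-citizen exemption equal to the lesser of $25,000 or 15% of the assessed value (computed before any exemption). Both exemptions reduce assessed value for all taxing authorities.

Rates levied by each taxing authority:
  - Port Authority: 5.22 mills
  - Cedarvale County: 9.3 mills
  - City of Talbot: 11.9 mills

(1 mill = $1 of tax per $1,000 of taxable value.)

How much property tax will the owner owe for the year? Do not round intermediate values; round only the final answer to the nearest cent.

Assessed value = $1,762,400 × 0.627 = $1,105,024.8
Senior-citizen exemption = min($25,000, 15% × $1,105,024.8) = min($25,000, $165,753.72) = $25,000 (dollar cap binds)
Taxable value = $1,105,024.8 − $114,000 − $25,000 = $966,024.8
Port Authority: $966,024.8 × 0.00522 = $5,042.649456
Cedarvale County: $966,024.8 × 0.0093 = $8,984.03064
City of Talbot: $966,024.8 × 0.0119 = $11,495.69512
Total = $25,522.375216

$25,522.38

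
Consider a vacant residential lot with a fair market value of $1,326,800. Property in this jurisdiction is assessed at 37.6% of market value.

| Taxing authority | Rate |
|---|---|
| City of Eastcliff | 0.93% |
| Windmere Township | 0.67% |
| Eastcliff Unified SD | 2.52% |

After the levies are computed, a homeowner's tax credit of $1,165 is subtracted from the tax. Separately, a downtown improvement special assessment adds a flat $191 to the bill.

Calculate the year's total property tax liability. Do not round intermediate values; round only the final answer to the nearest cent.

Assessed value = $1,326,800 × 0.376 = $498,876.8
City of Eastcliff: $498,876.8 × 0.0093 = $4,639.55424
Windmere Township: $498,876.8 × 0.0067 = $3,342.47456
Eastcliff Unified SD: $498,876.8 × 0.0252 = $12,571.69536
Levies subtotal = $20,553.72416
After credit = $20,553.72416 − $1,165 = $19,388.72416
Total = $19,388.72416 + $191 = $19,579.72416

$19,579.72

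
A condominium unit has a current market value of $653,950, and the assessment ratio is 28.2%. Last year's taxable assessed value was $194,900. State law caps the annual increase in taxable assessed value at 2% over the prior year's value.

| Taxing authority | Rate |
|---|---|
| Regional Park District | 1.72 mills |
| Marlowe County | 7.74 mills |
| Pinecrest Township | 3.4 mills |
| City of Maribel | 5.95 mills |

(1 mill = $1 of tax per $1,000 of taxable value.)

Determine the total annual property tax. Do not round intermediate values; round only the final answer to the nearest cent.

Uncapped assessed value = $653,950 × 0.282 = $184,413.9
Cap limit = $194,900 × 1.02 = $198,798
Taxable assessed value = min($184,413.9, $198,798) = $184,413.9 (cap does not bind)
Regional Park District: $184,413.9 × 0.00172 = $317.191908
Marlowe County: $184,413.9 × 0.00774 = $1,427.363586
Pinecrest Township: $184,413.9 × 0.0034 = $627.00726
City of Maribel: $184,413.9 × 0.00595 = $1,097.262705
Total = $3,468.825459

$3,468.83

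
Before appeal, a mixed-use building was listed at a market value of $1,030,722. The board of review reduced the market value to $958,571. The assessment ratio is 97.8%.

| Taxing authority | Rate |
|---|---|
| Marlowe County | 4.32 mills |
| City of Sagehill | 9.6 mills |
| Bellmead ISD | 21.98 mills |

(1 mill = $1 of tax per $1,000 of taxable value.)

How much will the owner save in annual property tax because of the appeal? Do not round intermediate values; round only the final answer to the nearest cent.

$2,533.24

Old assessed value = $1,030,722 × 0.978 = $1,008,046.116
New assessed value = $958,571 × 0.978 = $937,482.438
Combined rate = 0.00432 + 0.0096 + 0.02198 = 0.0359
Old tax = $1,008,046.116 × 0.0359 = $36,188.8555644
New tax = $937,482.438 × 0.0359 = $33,655.6195242
Reduction = $36,188.8555644 − $33,655.6195242 = $2,533.2360402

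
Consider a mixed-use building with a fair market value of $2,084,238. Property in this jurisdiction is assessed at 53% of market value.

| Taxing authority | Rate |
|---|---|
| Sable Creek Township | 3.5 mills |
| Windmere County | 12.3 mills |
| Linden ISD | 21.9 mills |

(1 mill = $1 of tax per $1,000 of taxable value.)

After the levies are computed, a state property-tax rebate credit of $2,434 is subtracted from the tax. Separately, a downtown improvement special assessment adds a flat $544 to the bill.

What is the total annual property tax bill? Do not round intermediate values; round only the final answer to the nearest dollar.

Assessed value = $2,084,238 × 0.53 = $1,104,646.14
Sable Creek Township: $1,104,646.14 × 0.0035 = $3,866.26149
Windmere County: $1,104,646.14 × 0.0123 = $13,587.147522
Linden ISD: $1,104,646.14 × 0.0219 = $24,191.750466
Levies subtotal = $41,645.159478
After credit = $41,645.159478 − $2,434 = $39,211.159478
Total = $39,211.159478 + $544 = $39,755.159478

$39,755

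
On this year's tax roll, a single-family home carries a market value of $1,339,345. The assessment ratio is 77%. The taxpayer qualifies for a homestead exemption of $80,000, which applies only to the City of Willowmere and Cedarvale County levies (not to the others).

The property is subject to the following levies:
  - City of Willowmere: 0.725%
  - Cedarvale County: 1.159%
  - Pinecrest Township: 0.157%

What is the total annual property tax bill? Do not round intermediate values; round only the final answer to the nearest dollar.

$19,542

Assessed value = $1,339,345 × 0.77 = $1,031,295.65
City of Willowmere: ($1,031,295.65 − $80,000) × 0.00725 = $951,295.65 × 0.00725 = $6,896.8934625
Cedarvale County: ($1,031,295.65 − $80,000) × 0.01159 = $951,295.65 × 0.01159 = $11,025.5165835
Pinecrest Township: $1,031,295.65 × 0.00157 = $1,619.1341705
Total = $19,541.5442165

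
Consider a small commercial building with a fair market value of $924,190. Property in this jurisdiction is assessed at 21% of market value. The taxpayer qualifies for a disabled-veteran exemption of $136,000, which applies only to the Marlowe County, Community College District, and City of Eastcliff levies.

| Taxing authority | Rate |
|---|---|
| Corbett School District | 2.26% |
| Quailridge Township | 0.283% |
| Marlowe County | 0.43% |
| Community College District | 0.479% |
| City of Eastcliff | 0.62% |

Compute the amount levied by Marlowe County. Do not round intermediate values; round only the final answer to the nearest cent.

Assessed value = $924,190 × 0.21 = $194,079.9
Marlowe County taxable value = $194,079.9 − $136,000 = $58,079.9
Marlowe County levy = $58,079.9 × 0.0043 = $249.74357

$249.74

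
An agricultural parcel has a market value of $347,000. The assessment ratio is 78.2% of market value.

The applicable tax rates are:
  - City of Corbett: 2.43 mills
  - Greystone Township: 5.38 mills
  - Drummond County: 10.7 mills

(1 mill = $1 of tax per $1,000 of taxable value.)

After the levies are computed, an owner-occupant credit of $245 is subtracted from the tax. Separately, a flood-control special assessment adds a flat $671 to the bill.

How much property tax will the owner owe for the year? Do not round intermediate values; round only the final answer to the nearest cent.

Assessed value = $347,000 × 0.782 = $271,354
City of Corbett: $271,354 × 0.00243 = $659.39022
Greystone Township: $271,354 × 0.00538 = $1,459.88452
Drummond County: $271,354 × 0.0107 = $2,903.4878
Levies subtotal = $5,022.76254
After credit = $5,022.76254 − $245 = $4,777.76254
Total = $4,777.76254 + $671 = $5,448.76254

$5,448.76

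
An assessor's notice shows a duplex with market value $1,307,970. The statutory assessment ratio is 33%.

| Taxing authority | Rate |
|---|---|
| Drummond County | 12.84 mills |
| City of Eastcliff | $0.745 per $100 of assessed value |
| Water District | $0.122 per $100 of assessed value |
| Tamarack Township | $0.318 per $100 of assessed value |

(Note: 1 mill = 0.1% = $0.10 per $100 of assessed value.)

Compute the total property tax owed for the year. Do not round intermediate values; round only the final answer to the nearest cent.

$10,656.95

Assessed value = $1,307,970 × 0.33 = $431,630.1
Drummond County: $431,630.1 × 0.01284 = $5,542.130484
City of Eastcliff: $431,630.1 × 0.00745 = $3,215.644245
Water District: $431,630.1 × 0.00122 = $526.588722
Tamarack Township: $431,630.1 × 0.00318 = $1,372.583718
Total = $10,656.947169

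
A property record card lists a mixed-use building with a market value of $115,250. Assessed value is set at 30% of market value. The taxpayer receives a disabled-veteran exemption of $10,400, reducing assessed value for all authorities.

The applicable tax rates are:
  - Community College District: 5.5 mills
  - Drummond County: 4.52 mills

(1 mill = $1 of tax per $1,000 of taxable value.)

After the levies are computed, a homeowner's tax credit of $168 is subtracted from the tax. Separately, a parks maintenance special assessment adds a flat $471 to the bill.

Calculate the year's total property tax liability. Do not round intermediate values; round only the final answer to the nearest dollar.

$545

Assessed value = $115,250 × 0.3 = $34,575
Taxable value = $34,575 − $10,400 = $24,175
Community College District: $24,175 × 0.0055 = $132.9625
Drummond County: $24,175 × 0.00452 = $109.271
Levies subtotal = $242.2335
After credit = $242.2335 − $168 = $74.2335
Total = $74.2335 + $471 = $545.2335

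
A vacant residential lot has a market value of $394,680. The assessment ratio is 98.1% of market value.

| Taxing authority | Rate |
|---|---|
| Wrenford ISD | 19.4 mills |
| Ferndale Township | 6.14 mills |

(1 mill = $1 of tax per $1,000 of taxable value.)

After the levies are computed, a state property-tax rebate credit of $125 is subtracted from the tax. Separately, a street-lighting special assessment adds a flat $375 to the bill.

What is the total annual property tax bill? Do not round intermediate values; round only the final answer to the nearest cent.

Assessed value = $394,680 × 0.981 = $387,181.08
Wrenford ISD: $387,181.08 × 0.0194 = $7,511.312952
Ferndale Township: $387,181.08 × 0.00614 = $2,377.2918312
Levies subtotal = $9,888.6047832
After credit = $9,888.6047832 − $125 = $9,763.6047832
Total = $9,763.6047832 + $375 = $10,138.6047832

$10,138.60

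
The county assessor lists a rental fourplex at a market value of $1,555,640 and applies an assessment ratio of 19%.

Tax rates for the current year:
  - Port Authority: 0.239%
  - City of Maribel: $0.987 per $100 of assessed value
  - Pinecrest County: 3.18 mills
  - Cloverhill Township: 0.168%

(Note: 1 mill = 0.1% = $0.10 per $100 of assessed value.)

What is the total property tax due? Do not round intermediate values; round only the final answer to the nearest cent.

$5,060.19

Assessed value = $1,555,640 × 0.19 = $295,571.6
Port Authority: $295,571.6 × 0.00239 = $706.416124
City of Maribel: $295,571.6 × 0.00987 = $2,917.291692
Pinecrest County: $295,571.6 × 0.00318 = $939.917688
Cloverhill Township: $295,571.6 × 0.00168 = $496.560288
Total = $5,060.185792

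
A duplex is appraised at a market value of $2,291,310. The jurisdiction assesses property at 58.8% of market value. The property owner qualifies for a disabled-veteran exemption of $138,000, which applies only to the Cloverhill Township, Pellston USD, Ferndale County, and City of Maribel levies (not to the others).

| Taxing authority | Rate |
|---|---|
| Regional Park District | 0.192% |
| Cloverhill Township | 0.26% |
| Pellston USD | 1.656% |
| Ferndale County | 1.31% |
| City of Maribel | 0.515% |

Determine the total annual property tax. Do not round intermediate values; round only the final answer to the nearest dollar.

$47,826

Assessed value = $2,291,310 × 0.588 = $1,347,290.28
Regional Park District: $1,347,290.28 × 0.00192 = $2,586.7973376
Cloverhill Township: ($1,347,290.28 − $138,000) × 0.0026 = $1,209,290.28 × 0.0026 = $3,144.154728
Pellston USD: ($1,347,290.28 − $138,000) × 0.01656 = $1,209,290.28 × 0.01656 = $20,025.8470368
Ferndale County: ($1,347,290.28 − $138,000) × 0.0131 = $1,209,290.28 × 0.0131 = $15,841.702668
City of Maribel: ($1,347,290.28 − $138,000) × 0.00515 = $1,209,290.28 × 0.00515 = $6,227.844942
Total = $47,826.3467124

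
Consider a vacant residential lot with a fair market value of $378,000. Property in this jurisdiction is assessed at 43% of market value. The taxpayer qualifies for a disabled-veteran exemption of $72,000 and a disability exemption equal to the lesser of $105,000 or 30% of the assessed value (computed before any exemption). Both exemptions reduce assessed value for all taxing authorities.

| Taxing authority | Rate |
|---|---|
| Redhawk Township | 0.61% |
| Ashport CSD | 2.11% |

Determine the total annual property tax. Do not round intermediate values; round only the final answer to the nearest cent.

$1,136.36

Assessed value = $378,000 × 0.43 = $162,540
Disability exemption = min($105,000, 30% × $162,540) = min($105,000, $48,762) = $48,762 (percentage binds)
Taxable value = $162,540 − $72,000 − $48,762 = $41,778
Redhawk Township: $41,778 × 0.0061 = $254.8458
Ashport CSD: $41,778 × 0.0211 = $881.5158
Total = $1,136.3616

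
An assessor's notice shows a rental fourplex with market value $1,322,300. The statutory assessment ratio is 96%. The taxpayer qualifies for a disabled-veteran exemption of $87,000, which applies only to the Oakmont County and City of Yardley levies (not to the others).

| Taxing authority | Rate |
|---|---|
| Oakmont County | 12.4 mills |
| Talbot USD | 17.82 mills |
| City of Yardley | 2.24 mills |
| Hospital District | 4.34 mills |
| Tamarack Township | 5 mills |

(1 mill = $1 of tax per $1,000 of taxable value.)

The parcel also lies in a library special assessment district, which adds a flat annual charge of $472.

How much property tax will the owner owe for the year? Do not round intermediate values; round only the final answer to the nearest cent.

$52,259.57

Assessed value = $1,322,300 × 0.96 = $1,269,408
Oakmont County: ($1,269,408 − $87,000) × 0.0124 = $1,182,408 × 0.0124 = $14,661.8592
Talbot USD: $1,269,408 × 0.01782 = $22,620.85056
City of Yardley: ($1,269,408 − $87,000) × 0.00224 = $1,182,408 × 0.00224 = $2,648.59392
Hospital District: $1,269,408 × 0.00434 = $5,509.23072
Tamarack Township: $1,269,408 × 0.005 = $6,347.04
Levies subtotal = $51,787.5744
Total = $51,787.5744 + $472 = $52,259.5744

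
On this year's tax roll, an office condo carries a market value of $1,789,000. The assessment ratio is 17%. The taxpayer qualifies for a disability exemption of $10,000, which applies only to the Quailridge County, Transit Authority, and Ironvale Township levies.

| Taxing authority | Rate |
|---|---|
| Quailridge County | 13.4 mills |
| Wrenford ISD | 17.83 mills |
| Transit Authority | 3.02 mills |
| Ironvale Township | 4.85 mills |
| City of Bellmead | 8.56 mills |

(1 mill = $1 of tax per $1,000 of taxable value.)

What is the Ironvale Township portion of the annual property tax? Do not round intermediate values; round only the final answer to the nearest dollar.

Assessed value = $1,789,000 × 0.17 = $304,130
Ironvale Township taxable value = $304,130 − $10,000 = $294,130
Ironvale Township levy = $294,130 × 0.00485 = $1,426.5305

$1,427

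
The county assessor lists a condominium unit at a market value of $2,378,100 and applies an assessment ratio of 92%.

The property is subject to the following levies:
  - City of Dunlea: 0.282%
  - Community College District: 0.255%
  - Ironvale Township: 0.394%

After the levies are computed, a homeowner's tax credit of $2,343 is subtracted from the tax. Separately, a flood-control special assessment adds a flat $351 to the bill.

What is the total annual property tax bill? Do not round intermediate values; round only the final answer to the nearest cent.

$18,376.90

Assessed value = $2,378,100 × 0.92 = $2,187,852
City of Dunlea: $2,187,852 × 0.00282 = $6,169.74264
Community College District: $2,187,852 × 0.00255 = $5,579.0226
Ironvale Township: $2,187,852 × 0.00394 = $8,620.13688
Levies subtotal = $20,368.90212
After credit = $20,368.90212 − $2,343 = $18,025.90212
Total = $18,025.90212 + $351 = $18,376.90212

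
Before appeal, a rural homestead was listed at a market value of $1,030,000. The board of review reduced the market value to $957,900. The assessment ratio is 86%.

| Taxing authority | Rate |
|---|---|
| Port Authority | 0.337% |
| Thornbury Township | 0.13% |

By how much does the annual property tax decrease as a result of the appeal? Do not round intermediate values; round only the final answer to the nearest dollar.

Old assessed value = $1,030,000 × 0.86 = $885,800
New assessed value = $957,900 × 0.86 = $823,794
Combined rate = 0.00337 + 0.0013 = 0.00467
Old tax = $885,800 × 0.00467 = $4,136.686
New tax = $823,794 × 0.00467 = $3,847.11798
Reduction = $4,136.686 − $3,847.11798 = $289.56802

$290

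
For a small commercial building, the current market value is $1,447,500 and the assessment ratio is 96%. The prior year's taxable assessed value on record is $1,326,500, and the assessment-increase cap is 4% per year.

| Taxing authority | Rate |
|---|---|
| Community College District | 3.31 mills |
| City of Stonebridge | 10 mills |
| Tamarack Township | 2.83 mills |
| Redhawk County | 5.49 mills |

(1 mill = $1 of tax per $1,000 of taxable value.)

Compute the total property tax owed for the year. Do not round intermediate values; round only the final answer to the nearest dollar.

Uncapped assessed value = $1,447,500 × 0.96 = $1,389,600
Cap limit = $1,326,500 × 1.04 = $1,379,560
Taxable assessed value = min($1,389,600, $1,379,560) = $1,379,560 (cap binds)
Community College District: $1,379,560 × 0.00331 = $4,566.3436
City of Stonebridge: $1,379,560 × 0.01 = $13,795.6
Tamarack Township: $1,379,560 × 0.00283 = $3,904.1548
Redhawk County: $1,379,560 × 0.00549 = $7,573.7844
Total = $29,839.8828

$29,840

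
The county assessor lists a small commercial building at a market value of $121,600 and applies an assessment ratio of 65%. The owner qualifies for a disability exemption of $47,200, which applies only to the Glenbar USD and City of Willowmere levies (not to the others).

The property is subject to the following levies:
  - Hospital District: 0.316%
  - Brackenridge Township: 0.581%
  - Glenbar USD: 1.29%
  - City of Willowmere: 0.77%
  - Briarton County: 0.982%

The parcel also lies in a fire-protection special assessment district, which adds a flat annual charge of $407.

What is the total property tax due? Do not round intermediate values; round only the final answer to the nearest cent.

$2,548.07

Assessed value = $121,600 × 0.65 = $79,040
Hospital District: $79,040 × 0.00316 = $249.7664
Brackenridge Township: $79,040 × 0.00581 = $459.2224
Glenbar USD: ($79,040 − $47,200) × 0.0129 = $31,840 × 0.0129 = $410.736
City of Willowmere: ($79,040 − $47,200) × 0.0077 = $31,840 × 0.0077 = $245.168
Briarton County: $79,040 × 0.00982 = $776.1728
Levies subtotal = $2,141.0656
Total = $2,141.0656 + $407 = $2,548.0656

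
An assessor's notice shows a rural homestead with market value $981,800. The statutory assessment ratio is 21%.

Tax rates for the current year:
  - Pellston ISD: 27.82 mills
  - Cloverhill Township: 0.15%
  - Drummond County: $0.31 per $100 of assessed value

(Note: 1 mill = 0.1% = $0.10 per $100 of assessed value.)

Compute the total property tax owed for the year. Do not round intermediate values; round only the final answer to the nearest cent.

$6,684.29

Assessed value = $981,800 × 0.21 = $206,178
Pellston ISD: $206,178 × 0.02782 = $5,735.87196
Cloverhill Township: $206,178 × 0.0015 = $309.267
Drummond County: $206,178 × 0.0031 = $639.1518
Total = $6,684.29076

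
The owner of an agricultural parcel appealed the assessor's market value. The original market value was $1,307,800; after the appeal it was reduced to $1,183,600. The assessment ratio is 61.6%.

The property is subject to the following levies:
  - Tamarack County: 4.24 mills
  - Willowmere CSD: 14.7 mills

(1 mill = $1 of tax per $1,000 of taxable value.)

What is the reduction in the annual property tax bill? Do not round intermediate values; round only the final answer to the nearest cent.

$1,449.05

Old assessed value = $1,307,800 × 0.616 = $805,604.8
New assessed value = $1,183,600 × 0.616 = $729,097.6
Combined rate = 0.00424 + 0.0147 = 0.01894
Old tax = $805,604.8 × 0.01894 = $15,258.154912
New tax = $729,097.6 × 0.01894 = $13,809.108544
Reduction = $15,258.154912 − $13,809.108544 = $1,449.046368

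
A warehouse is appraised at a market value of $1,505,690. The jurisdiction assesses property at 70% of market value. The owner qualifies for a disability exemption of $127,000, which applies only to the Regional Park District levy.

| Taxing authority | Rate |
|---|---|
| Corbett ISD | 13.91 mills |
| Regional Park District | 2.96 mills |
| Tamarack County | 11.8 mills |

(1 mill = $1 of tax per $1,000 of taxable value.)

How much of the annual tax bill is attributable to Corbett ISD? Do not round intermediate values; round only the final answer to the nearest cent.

Assessed value = $1,505,690 × 0.7 = $1,053,983
Corbett ISD taxable value = $1,053,983 (exemption does not apply)
Corbett ISD levy = $1,053,983 × 0.01391 = $14,660.90353

$14,660.90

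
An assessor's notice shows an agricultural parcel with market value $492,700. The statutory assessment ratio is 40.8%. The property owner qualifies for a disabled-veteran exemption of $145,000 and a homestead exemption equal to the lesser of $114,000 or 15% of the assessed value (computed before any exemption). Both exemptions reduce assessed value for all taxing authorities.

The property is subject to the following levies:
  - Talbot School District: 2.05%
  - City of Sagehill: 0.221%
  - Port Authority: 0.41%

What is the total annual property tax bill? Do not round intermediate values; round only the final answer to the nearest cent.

Assessed value = $492,700 × 0.408 = $201,021.6
Homestead exemption = min($114,000, 15% × $201,021.6) = min($114,000, $30,153.24) = $30,153.24 (percentage binds)
Taxable value = $201,021.6 − $145,000 − $30,153.24 = $25,868.36
Talbot School District: $25,868.36 × 0.0205 = $530.30138
City of Sagehill: $25,868.36 × 0.00221 = $57.1690756
Port Authority: $25,868.36 × 0.0041 = $106.060276
Total = $693.5307316

$693.53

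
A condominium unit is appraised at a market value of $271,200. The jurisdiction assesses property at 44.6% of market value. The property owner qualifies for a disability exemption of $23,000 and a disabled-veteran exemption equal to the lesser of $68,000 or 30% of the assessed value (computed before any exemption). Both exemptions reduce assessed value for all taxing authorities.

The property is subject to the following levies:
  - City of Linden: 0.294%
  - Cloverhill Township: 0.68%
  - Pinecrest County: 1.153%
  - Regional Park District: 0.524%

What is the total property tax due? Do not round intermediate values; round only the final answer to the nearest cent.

Assessed value = $271,200 × 0.446 = $120,955.2
Disabled-veteran exemption = min($68,000, 30% × $120,955.2) = min($68,000, $36,286.56) = $36,286.56 (percentage binds)
Taxable value = $120,955.2 − $23,000 − $36,286.56 = $61,668.64
City of Linden: $61,668.64 × 0.00294 = $181.3058016
Cloverhill Township: $61,668.64 × 0.0068 = $419.346752
Pinecrest County: $61,668.64 × 0.01153 = $711.0394192
Regional Park District: $61,668.64 × 0.00524 = $323.1436736
Total = $1,634.8356464

$1,634.84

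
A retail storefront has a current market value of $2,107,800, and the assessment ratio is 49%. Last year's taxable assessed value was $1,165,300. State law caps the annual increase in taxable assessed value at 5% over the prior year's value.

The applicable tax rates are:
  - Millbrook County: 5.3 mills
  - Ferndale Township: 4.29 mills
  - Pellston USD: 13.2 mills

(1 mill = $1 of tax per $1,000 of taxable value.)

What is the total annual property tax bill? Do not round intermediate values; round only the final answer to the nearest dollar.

$23,538

Uncapped assessed value = $2,107,800 × 0.49 = $1,032,822
Cap limit = $1,165,300 × 1.05 = $1,223,565
Taxable assessed value = min($1,032,822, $1,223,565) = $1,032,822 (cap does not bind)
Millbrook County: $1,032,822 × 0.0053 = $5,473.9566
Ferndale Township: $1,032,822 × 0.00429 = $4,430.80638
Pellston USD: $1,032,822 × 0.0132 = $13,633.2504
Total = $23,538.01338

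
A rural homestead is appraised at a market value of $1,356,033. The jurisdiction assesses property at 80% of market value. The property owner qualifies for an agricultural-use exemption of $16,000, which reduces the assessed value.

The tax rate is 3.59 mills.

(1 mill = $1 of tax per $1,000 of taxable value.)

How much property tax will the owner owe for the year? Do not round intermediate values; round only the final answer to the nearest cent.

Assessed value = $1,356,033 × 0.8 = $1,084,826.4
Taxable value = $1,084,826.4 − $16,000 = $1,068,826.4
Tax = $1,068,826.4 × 0.00359 = $3,837.086776

$3,837.09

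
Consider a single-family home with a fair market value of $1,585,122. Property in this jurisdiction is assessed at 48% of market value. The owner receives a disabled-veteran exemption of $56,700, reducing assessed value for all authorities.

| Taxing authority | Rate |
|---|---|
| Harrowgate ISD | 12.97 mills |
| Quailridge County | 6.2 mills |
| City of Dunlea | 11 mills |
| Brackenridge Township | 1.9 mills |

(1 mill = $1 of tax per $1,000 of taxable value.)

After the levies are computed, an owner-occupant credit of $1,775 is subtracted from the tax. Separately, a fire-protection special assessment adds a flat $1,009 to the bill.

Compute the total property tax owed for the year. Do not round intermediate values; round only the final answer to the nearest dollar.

$21,816

Assessed value = $1,585,122 × 0.48 = $760,858.56
Taxable value = $760,858.56 − $56,700 = $704,158.56
Harrowgate ISD: $704,158.56 × 0.01297 = $9,132.9365232
Quailridge County: $704,158.56 × 0.0062 = $4,365.783072
City of Dunlea: $704,158.56 × 0.011 = $7,745.74416
Brackenridge Township: $704,158.56 × 0.0019 = $1,337.901264
Levies subtotal = $22,582.3650192
After credit = $22,582.3650192 − $1,775 = $20,807.3650192
Total = $20,807.3650192 + $1,009 = $21,816.3650192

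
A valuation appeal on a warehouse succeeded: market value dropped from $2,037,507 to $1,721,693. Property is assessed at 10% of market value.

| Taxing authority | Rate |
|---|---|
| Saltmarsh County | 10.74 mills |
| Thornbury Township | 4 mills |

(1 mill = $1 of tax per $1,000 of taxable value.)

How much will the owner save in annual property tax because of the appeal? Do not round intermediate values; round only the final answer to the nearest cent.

$465.51

Old assessed value = $2,037,507 × 0.1 = $203,750.7
New assessed value = $1,721,693 × 0.1 = $172,169.3
Combined rate = 0.01074 + 0.004 = 0.01474
Old tax = $203,750.7 × 0.01474 = $3,003.285318
New tax = $172,169.3 × 0.01474 = $2,537.775482
Reduction = $3,003.285318 − $2,537.775482 = $465.509836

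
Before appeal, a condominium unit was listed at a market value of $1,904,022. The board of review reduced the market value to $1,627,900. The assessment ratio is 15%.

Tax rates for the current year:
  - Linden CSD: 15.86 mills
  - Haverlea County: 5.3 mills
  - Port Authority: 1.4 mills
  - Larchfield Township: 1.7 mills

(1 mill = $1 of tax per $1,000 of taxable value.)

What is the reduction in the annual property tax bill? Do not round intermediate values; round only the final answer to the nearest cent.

Old assessed value = $1,904,022 × 0.15 = $285,603.3
New assessed value = $1,627,900 × 0.15 = $244,185
Combined rate = 0.01586 + 0.0053 + 0.0014 + 0.0017 = 0.02426
Old tax = $285,603.3 × 0.02426 = $6,928.736058
New tax = $244,185 × 0.02426 = $5,923.9281
Reduction = $6,928.736058 − $5,923.9281 = $1,004.807958

$1,004.81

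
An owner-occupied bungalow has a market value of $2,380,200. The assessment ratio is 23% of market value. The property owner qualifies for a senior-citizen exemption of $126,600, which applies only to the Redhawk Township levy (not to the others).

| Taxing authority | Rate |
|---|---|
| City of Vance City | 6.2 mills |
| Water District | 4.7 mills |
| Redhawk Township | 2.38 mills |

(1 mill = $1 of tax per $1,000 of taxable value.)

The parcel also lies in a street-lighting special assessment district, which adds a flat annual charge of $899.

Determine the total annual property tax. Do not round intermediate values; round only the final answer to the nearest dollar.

Assessed value = $2,380,200 × 0.23 = $547,446
City of Vance City: $547,446 × 0.0062 = $3,394.1652
Water District: $547,446 × 0.0047 = $2,572.9962
Redhawk Township: ($547,446 − $126,600) × 0.00238 = $420,846 × 0.00238 = $1,001.61348
Levies subtotal = $6,968.77488
Total = $6,968.77488 + $899 = $7,867.77488

$7,868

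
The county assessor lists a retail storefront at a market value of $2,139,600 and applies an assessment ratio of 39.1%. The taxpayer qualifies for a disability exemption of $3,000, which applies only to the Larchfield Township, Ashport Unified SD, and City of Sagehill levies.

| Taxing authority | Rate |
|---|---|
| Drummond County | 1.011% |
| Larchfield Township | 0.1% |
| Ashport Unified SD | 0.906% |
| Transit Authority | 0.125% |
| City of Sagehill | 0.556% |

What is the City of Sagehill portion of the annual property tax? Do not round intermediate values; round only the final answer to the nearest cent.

$4,634.72

Assessed value = $2,139,600 × 0.391 = $836,583.6
City of Sagehill taxable value = $836,583.6 − $3,000 = $833,583.6
City of Sagehill levy = $833,583.6 × 0.00556 = $4,634.724816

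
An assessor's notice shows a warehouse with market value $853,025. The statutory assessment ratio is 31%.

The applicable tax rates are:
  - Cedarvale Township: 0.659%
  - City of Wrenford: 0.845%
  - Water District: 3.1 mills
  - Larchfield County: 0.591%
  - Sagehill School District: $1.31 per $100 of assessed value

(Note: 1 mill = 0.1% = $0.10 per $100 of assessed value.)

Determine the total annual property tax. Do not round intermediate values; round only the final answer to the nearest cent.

Assessed value = $853,025 × 0.31 = $264,437.75
Cedarvale Township: $264,437.75 × 0.00659 = $1,742.6447725
City of Wrenford: $264,437.75 × 0.00845 = $2,234.4989875
Water District: $264,437.75 × 0.0031 = $819.757025
Larchfield County: $264,437.75 × 0.00591 = $1,562.8271025
Sagehill School District: $264,437.75 × 0.0131 = $3,464.134525
Total = $9,823.8624125

$9,823.86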